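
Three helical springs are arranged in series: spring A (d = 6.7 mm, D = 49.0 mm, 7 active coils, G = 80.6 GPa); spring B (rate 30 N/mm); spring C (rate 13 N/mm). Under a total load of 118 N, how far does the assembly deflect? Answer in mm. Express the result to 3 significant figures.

k_A = Gd⁴/(8D³N_a) = (80.6×10³)(6.7⁴)/(8·49.0³·7) = 24.652 N/mm
Series: 1/k_eq = 1/24.652 + 1/30 + 1/13 = 0.15082; k_eq = 6.6304 N/mm
δ = F/k_eq = 118/6.6304 = 17.797 mm

17.8 mm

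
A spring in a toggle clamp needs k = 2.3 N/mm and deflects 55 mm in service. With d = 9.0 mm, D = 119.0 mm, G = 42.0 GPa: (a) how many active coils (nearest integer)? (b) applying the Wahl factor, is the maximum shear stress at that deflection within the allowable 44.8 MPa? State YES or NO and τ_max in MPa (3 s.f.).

N_a = Gd⁴/(8D³k) = (42.0×10³)(9.0⁴)/(8·119.0³·2.3) = 8.887 → N_a = 9
Actual rate k = Gd⁴/(8D³·9) = 2.2712 N/mm
Working load F = kδ = 2.2712·55 = 124.91 N
C = 119.0/9.0 = 13.2222; K_W = (4C−1)/(4C−4)+0.615/C = 1.1079
τ_max = K_W·8FD/(πd³) = 1.1079·51.924 = 57.525 MPa
τ_max > 44.8 MPa → exceeds allowable

(a) 9 coils; (b) NO, τ_max = 57.5 MPa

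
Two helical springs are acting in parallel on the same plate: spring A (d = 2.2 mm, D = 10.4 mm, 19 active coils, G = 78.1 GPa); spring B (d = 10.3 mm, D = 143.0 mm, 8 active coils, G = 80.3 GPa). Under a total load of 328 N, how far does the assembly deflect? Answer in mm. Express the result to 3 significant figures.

21.1 mm

k_A = Gd⁴/(8D³N_a) = (78.1×10³)(2.2⁴)/(8·10.4³·19) = 10.7 N/mm
k_B = Gd⁴/(8D³N_a) = (80.3×10³)(10.3⁴)/(8·143.0³·8) = 4.8292 N/mm
Parallel: k_eq = 10.7 + 4.8292 = 15.53 N/mm
δ = F/k_eq = 328/15.53 = 21.121 mm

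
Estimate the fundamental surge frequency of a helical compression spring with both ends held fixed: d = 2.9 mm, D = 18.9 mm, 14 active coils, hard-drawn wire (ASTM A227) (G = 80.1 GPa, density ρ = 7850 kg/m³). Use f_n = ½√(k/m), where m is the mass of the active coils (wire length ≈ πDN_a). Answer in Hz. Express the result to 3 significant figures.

208 Hz

k = Gd⁴/(8D³N_a) = (80.1×10³)(2.9⁴)/(8·18.9³·14) = 7.4924 N/mm = 7492.4 N/m
Wire length L = πDN_a = π·18.9·14 = 831.27 mm
m = ρ·(πd²/4)·L = 7850 × 6.6052×10⁻⁶ m² × 0.83127 m = 0.043102 kg
f_n = ½√(k/m) = 0.5·√(7492.4/0.043102) = 0.5·√(1.7383e+05) = 208.46 Hz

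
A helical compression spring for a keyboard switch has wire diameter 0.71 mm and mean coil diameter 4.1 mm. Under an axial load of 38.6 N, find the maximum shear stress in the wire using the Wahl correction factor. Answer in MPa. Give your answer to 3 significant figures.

1420 MPa

Spring index C = D/d = 4.1/0.71 = 5.7746
K_W = (4C−1)/(4C−4) + 0.615/C = 22.099/19.099 + 0.1065 = 1.2636
τ₀ = 8FD/(πd³) = 8·38.6·4.1/(π·0.71³) = 1266.08/1.1244 = 1126 MPa
τ_max = K·τ₀ = 1.2636 × 1126 = 1422.8 MPa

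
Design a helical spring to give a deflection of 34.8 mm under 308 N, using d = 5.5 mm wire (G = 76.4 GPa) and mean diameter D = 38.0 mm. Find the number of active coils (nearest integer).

Required rate k = F/δ = 308/34.8 = 8.8506 N/mm
N_a = Gd⁴/(8D³k) = (76.4×10³ × 5.5⁴)/(8 × 38.0³ × 8.8506)
    = 6.99108e+07 / 3.88519e+06 = 17.99 → 18 coils

18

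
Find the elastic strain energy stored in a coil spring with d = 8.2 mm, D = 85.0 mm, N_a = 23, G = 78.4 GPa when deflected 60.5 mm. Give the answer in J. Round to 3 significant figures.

5.74 J

k = Gd⁴/(8D³N_a) = (78.4×10³)(8.2⁴)/(8·85.0³·23) = 3.1369 N/mm
U = ½kδ² = 0.5 × 3.1369 × 60.5² = 5740.9 N·mm = 5.7409 J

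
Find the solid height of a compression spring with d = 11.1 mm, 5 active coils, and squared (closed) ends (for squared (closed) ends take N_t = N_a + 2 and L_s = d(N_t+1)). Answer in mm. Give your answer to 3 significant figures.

squared (closed) ends: N_t = N_a + 2 = 5 + 2 = 7
L_s = d·(N_t+1) = 11.1 × 8 = 88.8 mm

88.8 mm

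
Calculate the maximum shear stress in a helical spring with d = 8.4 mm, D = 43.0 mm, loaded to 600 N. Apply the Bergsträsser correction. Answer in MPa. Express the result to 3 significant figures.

143 MPa

Spring index C = D/d = 43.0/8.4 = 5.1190
K_B = (4C+2)/(4C−3) = 22.476/17.476 = 1.2861
τ₀ = 8FD/(πd³) = 8·600·43.0/(π·8.4³) = 206400/1862 = 110.85 MPa
τ_max = K·τ₀ = 1.2861 × 110.85 = 142.56 MPa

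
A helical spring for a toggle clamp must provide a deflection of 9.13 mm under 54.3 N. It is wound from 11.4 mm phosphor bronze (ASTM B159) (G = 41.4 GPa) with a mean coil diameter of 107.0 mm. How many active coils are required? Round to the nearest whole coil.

12

Required rate k = F/δ = 54.3/9.13 = 5.9474 N/mm
N_a = Gd⁴/(8D³k) = (41.4×10³ × 11.4⁴)/(8 × 107.0³ × 5.9474)
    = 6.9923e+08 / 5.82868e+07 = 12 → 12 coils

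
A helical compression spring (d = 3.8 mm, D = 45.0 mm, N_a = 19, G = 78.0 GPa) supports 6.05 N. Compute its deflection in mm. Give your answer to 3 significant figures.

5.15 mm

k = Gd⁴/(8D³N_a) = (78.0×10³)(3.8⁴)/(8·45.0³·19) = 1.1742 N/mm
δ = F/k = 6.05 / 1.1742 = 5.1524 mm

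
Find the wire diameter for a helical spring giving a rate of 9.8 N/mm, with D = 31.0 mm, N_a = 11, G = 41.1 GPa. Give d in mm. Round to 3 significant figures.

d = (8D³N_a·k / G)^(1/4) = (8·31.0³·11·9.8 / (41.1×10³))^0.25
  = (625.1)^0.25 = 5.0002 mm

5.00 mm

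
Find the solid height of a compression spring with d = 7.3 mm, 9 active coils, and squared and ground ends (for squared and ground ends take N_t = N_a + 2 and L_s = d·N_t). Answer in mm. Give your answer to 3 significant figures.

80.3 mm

squared and ground ends: N_t = N_a + 2 = 9 + 2 = 11
L_s = d·N_t = 7.3 × 11 = 80.3 mm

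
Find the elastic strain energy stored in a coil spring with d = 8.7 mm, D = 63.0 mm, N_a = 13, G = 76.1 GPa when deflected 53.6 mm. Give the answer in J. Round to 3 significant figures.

k = Gd⁴/(8D³N_a) = (76.1×10³)(8.7⁴)/(8·63.0³·13) = 16.765 N/mm
U = ½kδ² = 0.5 × 16.765 × 53.6² = 24083 N·mm = 24.083 J

24.1 J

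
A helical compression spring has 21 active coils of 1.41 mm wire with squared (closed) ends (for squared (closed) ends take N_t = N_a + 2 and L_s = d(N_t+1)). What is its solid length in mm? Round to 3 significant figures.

33.8 mm

squared (closed) ends: N_t = N_a + 2 = 21 + 2 = 23
L_s = d·(N_t+1) = 1.41 × 24 = 33.84 mm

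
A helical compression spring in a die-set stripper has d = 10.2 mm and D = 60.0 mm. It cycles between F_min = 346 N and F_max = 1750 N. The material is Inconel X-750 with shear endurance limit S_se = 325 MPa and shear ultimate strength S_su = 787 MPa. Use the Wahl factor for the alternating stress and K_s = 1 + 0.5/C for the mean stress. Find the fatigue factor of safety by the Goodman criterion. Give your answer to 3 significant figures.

C = D/d = 60.0/10.2 = 5.8824; K_W = (4C−1)/(4C−4)+0.615/C = 1.2582; K_s = 1+0.5/C = 1.0850
F_a = (F_max−F_min)/2 = 702 N; F_m = (F_max+F_min)/2 = 1048 N
τ_a = K_W·8F_aD/(πd³) = 1.2582 × 101.07 = 127.16 MPa
τ_m = K_s·8F_mD/(πd³) = 1.0850 × 150.89 = 163.71 MPa
Goodman: 1/n_f = τ_a/S_se + τ_m/S_su = 127.16/325 + 163.71/787 = 0.39127 + 0.20802 = 0.5993
n_f = 1/0.5993 = 1.669

1.67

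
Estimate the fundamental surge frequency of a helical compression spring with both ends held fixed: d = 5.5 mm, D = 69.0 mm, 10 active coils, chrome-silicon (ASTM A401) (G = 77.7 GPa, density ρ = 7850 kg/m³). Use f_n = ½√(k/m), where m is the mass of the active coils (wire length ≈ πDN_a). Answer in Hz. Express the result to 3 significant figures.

40.9 Hz

k = Gd⁴/(8D³N_a) = (77.7×10³)(5.5⁴)/(8·69.0³·10) = 2.7054 N/mm = 2705.4 N/m
Wire length L = πDN_a = π·69.0·10 = 2167.7 mm
m = ρ·(πd²/4)·L = 7850 × 23.758×10⁻⁶ m² × 2.1677 m = 0.40428 kg
f_n = ½√(k/m) = 0.5·√(2705.4/0.40428) = 0.5·√(6691.9) = 40.902 Hz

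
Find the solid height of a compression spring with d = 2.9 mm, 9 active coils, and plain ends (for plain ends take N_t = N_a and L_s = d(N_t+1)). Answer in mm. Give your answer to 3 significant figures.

29.0 mm

plain ends: N_t = N_a = 9
L_s = d·(N_t+1) = 2.9 × 10 = 29 mm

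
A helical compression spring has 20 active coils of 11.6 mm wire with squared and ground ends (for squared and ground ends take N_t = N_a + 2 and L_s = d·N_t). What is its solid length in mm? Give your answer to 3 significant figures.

255 mm

squared and ground ends: N_t = N_a + 2 = 20 + 2 = 22
L_s = d·N_t = 11.6 × 22 = 255.2 mm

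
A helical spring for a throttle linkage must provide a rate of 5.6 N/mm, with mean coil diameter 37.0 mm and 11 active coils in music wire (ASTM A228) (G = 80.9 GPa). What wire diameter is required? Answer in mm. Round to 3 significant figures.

4.19 mm

d = (8D³N_a·k / G)^(1/4) = (8·37.0³·11·5.6 / (80.9×10³))^0.25
  = (308.55)^0.25 = 4.1911 mm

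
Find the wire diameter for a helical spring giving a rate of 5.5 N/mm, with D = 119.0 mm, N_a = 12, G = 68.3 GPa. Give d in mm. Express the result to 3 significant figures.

10.7 mm

d = (8D³N_a·k / G)^(1/4) = (8·119.0³·12·5.5 / (68.3×10³))^0.25
  = (13027)^0.25 = 10.6835 mm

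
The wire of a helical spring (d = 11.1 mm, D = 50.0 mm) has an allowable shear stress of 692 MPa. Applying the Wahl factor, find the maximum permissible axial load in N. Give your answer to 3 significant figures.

5500 N

C = D/d = 50.0/11.1 = 4.5045
K_W = (4C−1)/(4C−4) + 0.615/C = 17.018/14.018 + 0.1365 = 1.3505
τ_max = K·8FD/(πd³) → F_max = τ_allow·πd³/(8DK)
F_max = 692·π·11.1³/(8·50.0·1.3505) = 2.9732e+06/540.22 = 5503.7 N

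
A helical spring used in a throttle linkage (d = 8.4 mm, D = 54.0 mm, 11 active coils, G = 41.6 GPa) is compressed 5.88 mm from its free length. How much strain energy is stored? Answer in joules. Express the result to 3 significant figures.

0.258 J

k = Gd⁴/(8D³N_a) = (41.6×10³)(8.4⁴)/(8·54.0³·11) = 14.947 N/mm
U = ½kδ² = 0.5 × 14.947 × 5.88² = 258.39 N·mm = 0.25839 J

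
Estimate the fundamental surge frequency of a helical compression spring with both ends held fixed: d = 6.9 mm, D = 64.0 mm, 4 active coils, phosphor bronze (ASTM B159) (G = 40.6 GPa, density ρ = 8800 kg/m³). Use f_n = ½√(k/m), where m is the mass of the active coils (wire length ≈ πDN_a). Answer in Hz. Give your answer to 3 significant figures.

102 Hz

k = Gd⁴/(8D³N_a) = (40.6×10³)(6.9⁴)/(8·64.0³·4) = 10.971 N/mm = 10971 N/m
Wire length L = πDN_a = π·64.0·4 = 804.25 mm
m = ρ·(πd²/4)·L = 8800 × 37.393×10⁻⁶ m² × 0.80425 m = 0.26464 kg
f_n = ½√(k/m) = 0.5·√(10971/0.26464) = 0.5·√(41455) = 101.8 Hz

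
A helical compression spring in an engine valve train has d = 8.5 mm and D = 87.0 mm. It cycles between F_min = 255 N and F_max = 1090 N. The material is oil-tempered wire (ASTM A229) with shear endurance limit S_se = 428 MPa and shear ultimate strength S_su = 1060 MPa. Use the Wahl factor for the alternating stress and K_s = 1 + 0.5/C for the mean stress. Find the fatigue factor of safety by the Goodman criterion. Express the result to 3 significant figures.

C = D/d = 87.0/8.5 = 10.2353; K_W = (4C−1)/(4C−4)+0.615/C = 1.1413; K_s = 1+0.5/C = 1.0489
F_a = (F_max−F_min)/2 = 417.5 N; F_m = (F_max+F_min)/2 = 672.5 N
τ_a = K_W·8F_aD/(πd³) = 1.1413 × 150.61 = 171.89 MPa
τ_m = K_s·8F_mD/(πd³) = 1.0489 × 242.6 = 254.45 MPa
Goodman: 1/n_f = τ_a/S_se + τ_m/S_su = 171.89/428 + 254.45/1060 = 0.40162 + 0.24005 = 0.64167
n_f = 1/0.64167 = 1.558

1.56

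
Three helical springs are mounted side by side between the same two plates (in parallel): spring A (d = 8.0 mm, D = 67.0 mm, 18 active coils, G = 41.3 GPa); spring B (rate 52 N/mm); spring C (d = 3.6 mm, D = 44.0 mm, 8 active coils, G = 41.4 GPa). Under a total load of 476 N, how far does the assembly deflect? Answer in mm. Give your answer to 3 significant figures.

8.32 mm

k_A = Gd⁴/(8D³N_a) = (41.3×10³)(8.0⁴)/(8·67.0³·18) = 3.9059 N/mm
k_C = Gd⁴/(8D³N_a) = (41.4×10³)(3.6⁴)/(8·44.0³·8) = 1.2755 N/mm
Parallel: k_eq = 3.9059 + 52 + 1.2755 = 57.181 N/mm
δ = F/k_eq = 476/57.181 = 8.3244 mm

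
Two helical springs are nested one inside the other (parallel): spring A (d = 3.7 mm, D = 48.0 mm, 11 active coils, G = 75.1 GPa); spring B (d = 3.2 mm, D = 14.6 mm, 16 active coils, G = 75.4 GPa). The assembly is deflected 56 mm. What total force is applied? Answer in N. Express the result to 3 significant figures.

k_A = Gd⁴/(8D³N_a) = (75.1×10³)(3.7⁴)/(8·48.0³·11) = 1.4462 N/mm
k_B = Gd⁴/(8D³N_a) = (75.4×10³)(3.2⁴)/(8·14.6³·16) = 19.847 N/mm
Parallel: k_eq = 1.4462 + 19.847 = 21.294 N/mm
F = k_eq·δ = 21.294·56 = 1192.4 N

1190 N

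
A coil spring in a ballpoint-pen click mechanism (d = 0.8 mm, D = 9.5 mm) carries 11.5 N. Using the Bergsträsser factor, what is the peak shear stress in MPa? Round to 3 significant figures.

604 MPa

Spring index C = D/d = 9.5/0.8 = 11.8750
K_B = (4C+2)/(4C−3) = 49.500/44.500 = 1.1124
τ₀ = 8FD/(πd³) = 8·11.5·9.5/(π·0.8³) = 874/1.6085 = 543.36 MPa
τ_max = K·τ₀ = 1.1124 × 543.36 = 604.42 MPa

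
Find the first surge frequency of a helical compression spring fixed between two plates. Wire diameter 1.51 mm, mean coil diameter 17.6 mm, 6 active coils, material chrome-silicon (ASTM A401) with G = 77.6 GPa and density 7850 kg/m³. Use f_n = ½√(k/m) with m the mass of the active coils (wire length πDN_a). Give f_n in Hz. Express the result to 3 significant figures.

287 Hz

k = Gd⁴/(8D³N_a) = (77.6×10³)(1.51⁴)/(8·17.6³·6) = 1.5417 N/mm = 1541.7 N/m
Wire length L = πDN_a = π·17.6·6 = 331.75 mm
m = ρ·(πd²/4)·L = 7850 × 1.7908×10⁻⁶ m² × 0.33175 m = 0.0046637 kg
f_n = ½√(k/m) = 0.5·√(1541.7/0.0046637) = 0.5·√(3.3057e+05) = 287.48 Hz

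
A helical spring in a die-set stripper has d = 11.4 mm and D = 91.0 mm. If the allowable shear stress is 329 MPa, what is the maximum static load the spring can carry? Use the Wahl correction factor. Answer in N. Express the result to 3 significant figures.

C = D/d = 91.0/11.4 = 7.9825
K_W = (4C−1)/(4C−4) + 0.615/C = 30.930/27.930 + 0.0770 = 1.1845
τ_max = K·8FD/(πd³) → F_max = τ_allow·πd³/(8DK)
F_max = 329·π·11.4³/(8·91.0·1.1845) = 1.5313e+06/862.28 = 1775.9 N

1780 N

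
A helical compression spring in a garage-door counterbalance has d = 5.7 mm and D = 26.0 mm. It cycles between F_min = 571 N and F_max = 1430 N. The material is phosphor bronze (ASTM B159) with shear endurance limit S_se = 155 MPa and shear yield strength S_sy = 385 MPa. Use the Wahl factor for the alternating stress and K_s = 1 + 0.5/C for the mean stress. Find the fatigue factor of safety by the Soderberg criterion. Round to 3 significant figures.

0.423

C = D/d = 26.0/5.7 = 4.5614; K_W = (4C−1)/(4C−4)+0.615/C = 1.3454; K_s = 1+0.5/C = 1.1096
F_a = (F_max−F_min)/2 = 429.5 N; F_m = (F_max+F_min)/2 = 1000.5 N
τ_a = K_W·8F_aD/(πd³) = 1.3454 × 153.55 = 206.59 MPa
τ_m = K_s·8F_mD/(πd³) = 1.1096 × 357.69 = 396.9 MPa
Soderberg: 1/n_f = τ_a/S_se + τ_m/S_sy = 206.59/155 + 396.9/385 = 1.33284 + 1.03090 = 2.3637
n_f = 1/2.3637 = 0.4231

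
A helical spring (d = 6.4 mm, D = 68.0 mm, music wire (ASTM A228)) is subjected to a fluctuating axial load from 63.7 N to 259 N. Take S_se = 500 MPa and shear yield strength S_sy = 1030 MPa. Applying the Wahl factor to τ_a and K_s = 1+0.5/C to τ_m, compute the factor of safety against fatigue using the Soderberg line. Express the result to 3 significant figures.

C = D/d = 68.0/6.4 = 10.6250; K_W = (4C−1)/(4C−4)+0.615/C = 1.1358; K_s = 1+0.5/C = 1.0471
F_a = (F_max−F_min)/2 = 97.65 N; F_m = (F_max+F_min)/2 = 161.35 N
τ_a = K_W·8F_aD/(πd³) = 1.1358 × 64.503 = 73.263 MPa
τ_m = K_s·8F_mD/(πd³) = 1.0471 × 106.58 = 111.6 MPa
Soderberg: 1/n_f = τ_a/S_se + τ_m/S_sy = 73.263/500 + 111.6/1030 = 0.14653 + 0.10835 = 0.25487
n_f = 1/0.25487 = 3.924

3.92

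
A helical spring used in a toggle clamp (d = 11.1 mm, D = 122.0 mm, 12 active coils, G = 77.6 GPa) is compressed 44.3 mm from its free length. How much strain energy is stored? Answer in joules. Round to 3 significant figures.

k = Gd⁴/(8D³N_a) = (77.6×10³)(11.1⁴)/(8·122.0³·12) = 6.7578 N/mm
U = ½kδ² = 0.5 × 6.7578 × 44.3² = 6631 N·mm = 6.631 J

6.63 J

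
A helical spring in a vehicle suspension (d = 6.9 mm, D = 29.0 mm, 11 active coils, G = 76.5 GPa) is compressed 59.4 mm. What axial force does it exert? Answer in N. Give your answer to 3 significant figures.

k = Gd⁴/(8D³N_a) = (76.5×10³)(6.9⁴)/(8·29.0³·11) = 80.794 N/mm
F = k·δ = 80.794 × 59.4 = 4799.2 N

4800 N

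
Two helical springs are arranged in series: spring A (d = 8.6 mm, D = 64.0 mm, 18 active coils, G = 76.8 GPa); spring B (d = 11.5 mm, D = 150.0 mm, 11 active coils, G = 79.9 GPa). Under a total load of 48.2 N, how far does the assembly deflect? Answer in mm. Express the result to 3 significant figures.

14.6 mm

k_A = Gd⁴/(8D³N_a) = (76.8×10³)(8.6⁴)/(8·64.0³·18) = 11.129 N/mm
k_B = Gd⁴/(8D³N_a) = (79.9×10³)(11.5⁴)/(8·150.0³·11) = 4.7052 N/mm
Series: 1/k_eq = 1/11.129 + 1/4.7052 = 0.30239; k_eq = 3.307 N/mm
δ = F/k_eq = 48.2/3.307 = 14.575 mm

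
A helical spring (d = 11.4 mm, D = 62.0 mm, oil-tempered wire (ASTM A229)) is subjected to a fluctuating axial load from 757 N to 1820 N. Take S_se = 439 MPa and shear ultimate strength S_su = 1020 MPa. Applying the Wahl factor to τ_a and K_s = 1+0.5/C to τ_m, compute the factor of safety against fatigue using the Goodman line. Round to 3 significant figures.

C = D/d = 62.0/11.4 = 5.4386; K_W = (4C−1)/(4C−4)+0.615/C = 1.2821; K_s = 1+0.5/C = 1.0919
F_a = (F_max−F_min)/2 = 531.5 N; F_m = (F_max+F_min)/2 = 1288.5 N
τ_a = K_W·8F_aD/(πd³) = 1.2821 × 56.64 = 72.615 MPa
τ_m = K_s·8F_mD/(πd³) = 1.0919 × 137.31 = 149.93 MPa
Goodman: 1/n_f = τ_a/S_se + τ_m/S_su = 72.615/439 + 149.93/1020 = 0.16541 + 0.14699 = 0.3124
n_f = 1/0.3124 = 3.201

3.20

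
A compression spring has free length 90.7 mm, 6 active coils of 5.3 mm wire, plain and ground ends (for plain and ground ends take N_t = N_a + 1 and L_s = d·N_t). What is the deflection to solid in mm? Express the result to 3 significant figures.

N_t = 7; L_s = 5.3·7 = 37.1 mm
δ_solid = L₀ − L_s = 90.7 − 37.1 = 53.6 mm

53.6 mm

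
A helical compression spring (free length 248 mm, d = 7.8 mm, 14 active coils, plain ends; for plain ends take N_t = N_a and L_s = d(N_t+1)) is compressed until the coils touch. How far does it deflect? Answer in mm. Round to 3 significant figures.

N_t = 14; L_s = 7.8·15 = 117 mm
δ_solid = L₀ − L_s = 248 − 117 = 131 mm

131 mm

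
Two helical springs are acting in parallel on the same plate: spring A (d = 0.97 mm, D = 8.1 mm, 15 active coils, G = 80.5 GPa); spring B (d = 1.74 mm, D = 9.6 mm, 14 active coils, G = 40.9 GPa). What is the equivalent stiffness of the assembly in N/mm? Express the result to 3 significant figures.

k_A = Gd⁴/(8D³N_a) = (80.5×10³)(0.97⁴)/(8·8.1³·15) = 1.1175 N/mm
k_B = Gd⁴/(8D³N_a) = (40.9×10³)(1.74⁴)/(8·9.6³·14) = 3.7835 N/mm
Parallel: k_eq = 1.1175 + 3.7835 = 4.901 N/mm

4.90 N/mm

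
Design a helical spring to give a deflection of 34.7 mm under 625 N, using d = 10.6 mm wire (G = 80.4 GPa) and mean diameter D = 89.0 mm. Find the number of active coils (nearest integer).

Required rate k = F/δ = 625/34.7 = 18.012 N/mm
N_a = Gd⁴/(8D³k) = (80.4×10³ × 10.6⁴)/(8 × 89.0³ × 18.012)
    = 1.01503e+09 / 1.01581e+08 = 9.992 → 10 coils

10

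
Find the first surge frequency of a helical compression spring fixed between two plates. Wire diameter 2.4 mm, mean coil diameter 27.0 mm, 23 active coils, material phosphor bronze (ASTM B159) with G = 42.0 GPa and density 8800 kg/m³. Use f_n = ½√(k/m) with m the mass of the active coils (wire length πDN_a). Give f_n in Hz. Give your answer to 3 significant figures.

k = Gd⁴/(8D³N_a) = (42.0×10³)(2.4⁴)/(8·27.0³·23) = 0.38476 N/mm = 384.76 N/m
Wire length L = πDN_a = π·27.0·23 = 1950.9 mm
m = ρ·(πd²/4)·L = 8800 × 4.5239×10⁻⁶ m² × 1.9509 m = 0.077667 kg
f_n = ½√(k/m) = 0.5·√(384.76/0.077667) = 0.5·√(4953.9) = 35.192 Hz

35.2 Hz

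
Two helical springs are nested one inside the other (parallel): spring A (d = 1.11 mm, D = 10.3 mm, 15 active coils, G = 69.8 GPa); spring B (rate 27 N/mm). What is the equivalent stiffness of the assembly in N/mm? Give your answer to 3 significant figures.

27.8 N/mm

k_A = Gd⁴/(8D³N_a) = (69.8×10³)(1.11⁴)/(8·10.3³·15) = 0.80808 N/mm
Parallel: k_eq = 0.80808 + 27 = 27.808 N/mm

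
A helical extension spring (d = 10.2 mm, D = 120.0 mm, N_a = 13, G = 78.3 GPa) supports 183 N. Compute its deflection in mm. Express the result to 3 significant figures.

38.8 mm

k = Gd⁴/(8D³N_a) = (78.3×10³)(10.2⁴)/(8·120.0³·13) = 4.7161 N/mm
δ = F/k = 183 / 4.7161 = 38.803 mm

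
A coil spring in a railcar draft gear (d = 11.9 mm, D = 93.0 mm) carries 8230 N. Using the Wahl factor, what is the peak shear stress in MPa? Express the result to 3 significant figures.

Spring index C = D/d = 93.0/11.9 = 7.8151
K_W = (4C−1)/(4C−4) + 0.615/C = 30.261/27.261 + 0.0787 = 1.1887
τ₀ = 8FD/(πd³) = 8·8230·93.0/(π·11.9³) = 6.12312e+06/5294.1 = 1156.6 MPa
τ_max = K·τ₀ = 1.1887 × 1156.6 = 1374.9 MPa

1370 MPa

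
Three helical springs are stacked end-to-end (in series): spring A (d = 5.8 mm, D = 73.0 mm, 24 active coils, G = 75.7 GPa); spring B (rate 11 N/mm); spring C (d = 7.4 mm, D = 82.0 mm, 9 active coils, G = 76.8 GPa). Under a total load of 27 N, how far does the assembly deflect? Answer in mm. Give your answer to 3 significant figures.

k_A = Gd⁴/(8D³N_a) = (75.7×10³)(5.8⁴)/(8·73.0³·24) = 1.1469 N/mm
k_C = Gd⁴/(8D³N_a) = (76.8×10³)(7.4⁴)/(8·82.0³·9) = 5.8011 N/mm
Series: 1/k_eq = 1/1.1469 + 1/11 + 1/5.8011 = 1.1352; k_eq = 0.88092 N/mm
δ = F/k_eq = 27/0.88092 = 30.65 mm

30.6 mm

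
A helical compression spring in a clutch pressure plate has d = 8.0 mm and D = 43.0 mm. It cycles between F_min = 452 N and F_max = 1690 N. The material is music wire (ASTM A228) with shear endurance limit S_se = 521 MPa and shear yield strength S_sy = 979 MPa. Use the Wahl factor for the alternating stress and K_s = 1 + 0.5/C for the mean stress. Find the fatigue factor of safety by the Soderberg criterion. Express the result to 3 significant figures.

C = D/d = 43.0/8.0 = 5.3750; K_W = (4C−1)/(4C−4)+0.615/C = 1.2858; K_s = 1+0.5/C = 1.0930
F_a = (F_max−F_min)/2 = 619 N; F_m = (F_max+F_min)/2 = 1071 N
τ_a = K_W·8F_aD/(πd³) = 1.2858 × 132.38 = 170.22 MPa
τ_m = K_s·8F_mD/(πd³) = 1.0930 × 229.05 = 250.36 MPa
Soderberg: 1/n_f = τ_a/S_se + τ_m/S_sy = 170.22/521 + 250.36/979 = 0.32672 + 0.25573 = 0.58245
n_f = 1/0.58245 = 1.717

1.72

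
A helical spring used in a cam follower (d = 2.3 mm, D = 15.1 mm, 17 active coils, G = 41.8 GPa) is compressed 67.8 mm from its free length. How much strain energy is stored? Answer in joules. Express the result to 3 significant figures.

k = Gd⁴/(8D³N_a) = (41.8×10³)(2.3⁴)/(8·15.1³·17) = 2.4981 N/mm
U = ½kδ² = 0.5 × 2.4981 × 67.8² = 5741.8 N·mm = 5.7418 J

5.74 J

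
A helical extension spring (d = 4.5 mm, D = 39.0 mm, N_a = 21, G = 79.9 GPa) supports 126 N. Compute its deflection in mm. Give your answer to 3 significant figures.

k = Gd⁴/(8D³N_a) = (79.9×10³)(4.5⁴)/(8·39.0³·21) = 3.2877 N/mm
δ = F/k = 126 / 3.2877 = 38.325 mm

38.3 mm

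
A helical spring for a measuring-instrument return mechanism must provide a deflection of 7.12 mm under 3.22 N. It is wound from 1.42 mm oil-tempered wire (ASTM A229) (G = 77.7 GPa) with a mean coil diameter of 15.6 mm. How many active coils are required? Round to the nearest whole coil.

23

Required rate k = F/δ = 3.22/7.12 = 0.45225 N/mm
N_a = Gd⁴/(8D³k) = (77.7×10³ × 1.42⁴)/(8 × 15.6³ × 0.45225)
    = 315918 / 13735.3 = 23 → 23 coils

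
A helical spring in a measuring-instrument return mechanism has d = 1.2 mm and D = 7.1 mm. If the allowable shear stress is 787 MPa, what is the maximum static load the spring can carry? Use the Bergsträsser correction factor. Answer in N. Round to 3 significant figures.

C = D/d = 7.1/1.2 = 5.9167
K_B = (4C+2)/(4C−3) = 25.667/20.667 = 1.2419
τ_max = K·8FD/(πd³) → F_max = τ_allow·πd³/(8DK)
F_max = 787·π·1.2³/(8·7.1·1.2419) = 4272.4/70.542 = 60.565 N

60.6 N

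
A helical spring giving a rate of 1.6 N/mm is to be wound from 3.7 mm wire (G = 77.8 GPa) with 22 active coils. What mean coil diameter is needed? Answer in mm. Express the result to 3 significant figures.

D = (Gd⁴/(8N_a·k))^(1/3) = (77.8×10³·3.7⁴/(8·22·1.6))^(1/3)
  = (51779)^(1/3) = 37.2722 mm

37.3 mm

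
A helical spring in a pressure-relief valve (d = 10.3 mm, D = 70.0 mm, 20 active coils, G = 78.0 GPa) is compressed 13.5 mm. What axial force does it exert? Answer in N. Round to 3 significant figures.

216 N

k = Gd⁴/(8D³N_a) = (78.0×10³)(10.3⁴)/(8·70.0³·20) = 15.997 N/mm
F = k·δ = 15.997 × 13.5 = 215.95 N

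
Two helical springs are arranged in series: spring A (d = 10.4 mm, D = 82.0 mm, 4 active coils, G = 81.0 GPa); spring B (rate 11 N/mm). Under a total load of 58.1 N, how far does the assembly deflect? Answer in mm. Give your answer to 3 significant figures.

k_A = Gd⁴/(8D³N_a) = (81.0×10³)(10.4⁴)/(8·82.0³·4) = 53.706 N/mm
Series: 1/k_eq = 1/53.706 + 1/11 = 0.10953; k_eq = 9.13 N/mm
δ = F/k_eq = 58.1/9.13 = 6.3636 mm

6.36 mm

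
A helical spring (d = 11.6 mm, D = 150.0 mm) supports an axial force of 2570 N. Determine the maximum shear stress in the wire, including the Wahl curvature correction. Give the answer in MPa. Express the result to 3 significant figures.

698 MPa

Spring index C = D/d = 150.0/11.6 = 12.9310
K_W = (4C−1)/(4C−4) + 0.615/C = 50.724/47.724 + 0.0476 = 1.1104
τ₀ = 8FD/(πd³) = 8·2570·150.0/(π·11.6³) = 3.084e+06/4903.7 = 628.91 MPa
τ_max = K·τ₀ = 1.1104 × 628.91 = 698.36 MPa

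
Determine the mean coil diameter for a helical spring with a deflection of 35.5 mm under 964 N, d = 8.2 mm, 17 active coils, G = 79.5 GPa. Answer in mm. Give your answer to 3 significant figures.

46.0 mm

Required rate k = F/δ = 964/35.5 = 27.155 N/mm
D = (Gd⁴/(8N_a·k))^(1/3) = (79.5×10³·8.2⁴/(8·17·27.155))^(1/3)
  = (97327.4)^(1/3) = 45.9986 mm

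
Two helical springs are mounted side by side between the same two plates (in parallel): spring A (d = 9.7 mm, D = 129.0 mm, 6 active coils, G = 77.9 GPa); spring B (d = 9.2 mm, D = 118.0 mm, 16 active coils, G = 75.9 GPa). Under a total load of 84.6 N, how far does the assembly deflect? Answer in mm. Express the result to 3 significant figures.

9.12 mm

k_A = Gd⁴/(8D³N_a) = (77.9×10³)(9.7⁴)/(8·129.0³·6) = 6.6929 N/mm
k_B = Gd⁴/(8D³N_a) = (75.9×10³)(9.2⁴)/(8·118.0³·16) = 2.5855 N/mm
Parallel: k_eq = 6.6929 + 2.5855 = 9.2784 N/mm
δ = F/k_eq = 84.6/9.2784 = 9.118 mm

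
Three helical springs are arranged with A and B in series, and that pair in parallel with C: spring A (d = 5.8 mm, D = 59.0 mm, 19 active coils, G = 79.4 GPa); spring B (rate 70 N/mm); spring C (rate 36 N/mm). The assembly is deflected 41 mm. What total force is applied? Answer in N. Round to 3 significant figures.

k_A = Gd⁴/(8D³N_a) = (79.4×10³)(5.8⁴)/(8·59.0³·19) = 2.8783 N/mm
Springs A,B series: k_AB = 1/(1/2.8783+1/70) = 2.7646 N/mm; parallel with C: k_eq = 2.7646+36 = 38.765 N/mm
F = k_eq·δ = 38.765·41 = 1589.3 N

1590 N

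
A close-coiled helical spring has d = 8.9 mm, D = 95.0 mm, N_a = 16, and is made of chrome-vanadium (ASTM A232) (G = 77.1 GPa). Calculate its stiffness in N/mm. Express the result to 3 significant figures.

k = Gd⁴/(8D³N_a) = (77.1×10³ × 8.9⁴) / (8 × 95.0³ × 16)
  = 4.83743e+08 / 1.09744e+08 = 4.4079 N/mm

4.41 N/mm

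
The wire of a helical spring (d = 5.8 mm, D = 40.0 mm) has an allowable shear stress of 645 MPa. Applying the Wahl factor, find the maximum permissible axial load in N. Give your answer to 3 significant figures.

C = D/d = 40.0/5.8 = 6.8966
K_W = (4C−1)/(4C−4) + 0.615/C = 26.586/23.586 + 0.0892 = 1.2164
τ_max = K·8FD/(πd³) → F_max = τ_allow·πd³/(8DK)
F_max = 645·π·5.8³/(8·40.0·1.2164) = 3.9536e+05/389.24 = 1015.7 N

1020 N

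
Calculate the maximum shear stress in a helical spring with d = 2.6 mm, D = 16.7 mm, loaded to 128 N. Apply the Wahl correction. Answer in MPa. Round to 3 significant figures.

382 MPa

Spring index C = D/d = 16.7/2.6 = 6.4231
K_W = (4C−1)/(4C−4) + 0.615/C = 24.692/21.692 + 0.0957 = 1.2340
τ₀ = 8FD/(πd³) = 8·128·16.7/(π·2.6³) = 17100.8/55.217 = 309.7 MPa
τ_max = K·τ₀ = 1.2340 × 309.7 = 382.19 MPa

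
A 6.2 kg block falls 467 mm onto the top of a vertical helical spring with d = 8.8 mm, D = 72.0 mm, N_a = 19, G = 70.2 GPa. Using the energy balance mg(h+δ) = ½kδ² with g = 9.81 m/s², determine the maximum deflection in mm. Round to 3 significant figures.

k = Gd⁴/(8D³N_a) = (70.2×10³)(8.8⁴)/(8·72.0³·19) = 7.4204 N/mm
W = mg = 6.2 × 9.81 = 60.822 N
½kδ² − Wδ − Wh = 0 → δ = (W + √(W² + 2kWh))/k
δ = (60.822 + √(3699.3 + 421536))/7.4204 = (60.822 + 652.1)/7.4204 = 96.076 mm

96.1 mm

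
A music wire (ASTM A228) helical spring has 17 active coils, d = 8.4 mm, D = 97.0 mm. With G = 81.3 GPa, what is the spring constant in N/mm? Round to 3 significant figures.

3.26 N/mm

k = Gd⁴/(8D³N_a) = (81.3×10³ × 8.4⁴) / (8 × 97.0³ × 17)
  = 4.04769e+08 / 1.24124e+08 = 3.261 N/mm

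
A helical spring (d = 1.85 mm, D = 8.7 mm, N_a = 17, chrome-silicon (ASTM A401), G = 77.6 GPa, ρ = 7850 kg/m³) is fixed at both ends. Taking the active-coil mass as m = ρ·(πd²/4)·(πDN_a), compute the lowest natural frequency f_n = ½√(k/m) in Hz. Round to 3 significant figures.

509 Hz

k = Gd⁴/(8D³N_a) = (77.6×10³)(1.85⁴)/(8·8.7³·17) = 10.15 N/mm = 10150 N/m
Wire length L = πDN_a = π·8.7·17 = 464.64 mm
m = ρ·(πd²/4)·L = 7850 × 2.688×10⁻⁶ m² × 0.46464 m = 0.0098044 kg
f_n = ½√(k/m) = 0.5·√(10150/0.0098044) = 0.5·√(1.0352e+06) = 508.73 Hz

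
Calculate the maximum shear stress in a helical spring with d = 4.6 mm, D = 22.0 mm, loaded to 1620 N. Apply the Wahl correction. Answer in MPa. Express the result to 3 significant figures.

1240 MPa

Spring index C = D/d = 22.0/4.6 = 4.7826
K_W = (4C−1)/(4C−4) + 0.615/C = 18.130/15.130 + 0.1286 = 1.3269
τ₀ = 8FD/(πd³) = 8·1620·22.0/(π·4.6³) = 285120/305.79 = 932.4 MPa
τ_max = K·τ₀ = 1.3269 × 932.4 = 1237.2 MPa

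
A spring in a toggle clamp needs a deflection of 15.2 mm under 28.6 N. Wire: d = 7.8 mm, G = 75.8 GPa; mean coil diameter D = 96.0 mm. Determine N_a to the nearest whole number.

Required rate k = F/δ = 28.6/15.2 = 1.8816 N/mm
N_a = Gd⁴/(8D³k) = (75.8×10³ × 7.8⁴)/(8 × 96.0³ × 1.8816)
    = 2.80574e+08 / 1.33176e+07 = 21.07 → 21 coils

21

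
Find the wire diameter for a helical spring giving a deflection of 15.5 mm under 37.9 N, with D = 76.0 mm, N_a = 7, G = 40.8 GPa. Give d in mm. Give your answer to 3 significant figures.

6.20 mm

Required rate k = F/δ = 37.9/15.5 = 2.4452 N/mm
d = (8D³N_a·k / G)^(1/4) = (8·76.0³·7·2.4452 / (40.8×10³))^0.25
  = (1473.2)^0.25 = 6.1954 mm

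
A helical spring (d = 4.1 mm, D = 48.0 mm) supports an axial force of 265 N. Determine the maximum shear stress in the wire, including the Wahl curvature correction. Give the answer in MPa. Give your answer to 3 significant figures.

Spring index C = D/d = 48.0/4.1 = 11.7073
K_W = (4C−1)/(4C−4) + 0.615/C = 45.829/42.829 + 0.0525 = 1.1226
τ₀ = 8FD/(πd³) = 8·265·48.0/(π·4.1³) = 101760/216.52 = 469.98 MPa
τ_max = K·τ₀ = 1.1226 × 469.98 = 527.58 MPa

528 MPa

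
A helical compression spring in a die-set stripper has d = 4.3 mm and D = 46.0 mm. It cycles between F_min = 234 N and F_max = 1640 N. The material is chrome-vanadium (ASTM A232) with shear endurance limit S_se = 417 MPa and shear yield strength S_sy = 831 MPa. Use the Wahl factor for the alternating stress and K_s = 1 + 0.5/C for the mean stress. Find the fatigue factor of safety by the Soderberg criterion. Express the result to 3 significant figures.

C = D/d = 46.0/4.3 = 10.6977; K_W = (4C−1)/(4C−4)+0.615/C = 1.1348; K_s = 1+0.5/C = 1.0467
F_a = (F_max−F_min)/2 = 703 N; F_m = (F_max+F_min)/2 = 937 N
τ_a = K_W·8F_aD/(πd³) = 1.1348 × 1035.7 = 1175.4 MPa
τ_m = K_s·8F_mD/(πd³) = 1.0467 × 1380.5 = 1445 MPa
Soderberg: 1/n_f = τ_a/S_se + τ_m/S_sy = 1175.4/417 + 1445/831 = 2.81865 + 1.73888 = 4.5575
n_f = 1/4.5575 = 0.2194

0.219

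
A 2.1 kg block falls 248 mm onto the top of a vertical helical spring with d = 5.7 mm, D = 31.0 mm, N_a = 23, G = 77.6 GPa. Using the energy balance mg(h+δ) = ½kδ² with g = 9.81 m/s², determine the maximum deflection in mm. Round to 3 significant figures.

27.6 mm

k = Gd⁴/(8D³N_a) = (77.6×10³)(5.7⁴)/(8·31.0³·23) = 14.944 N/mm
W = mg = 2.1 × 9.81 = 20.601 N
½kδ² − Wδ − Wh = 0 → δ = (W + √(W² + 2kWh))/k
δ = (20.601 + √(424.4 + 152696))/14.944 = (20.601 + 391.31)/14.944 = 27.564 mm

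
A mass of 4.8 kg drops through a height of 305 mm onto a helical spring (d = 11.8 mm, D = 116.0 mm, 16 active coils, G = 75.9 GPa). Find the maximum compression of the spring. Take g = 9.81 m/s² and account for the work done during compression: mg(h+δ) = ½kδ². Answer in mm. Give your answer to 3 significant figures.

69.2 mm

k = Gd⁴/(8D³N_a) = (75.9×10³)(11.8⁴)/(8·116.0³·16) = 7.3652 N/mm
W = mg = 4.8 × 9.81 = 47.088 N
½kδ² − Wδ − Wh = 0 → δ = (W + √(W² + 2kWh))/k
δ = (47.088 + √(2217.3 + 211556))/7.3652 = (47.088 + 462.36)/7.3652 = 69.169 mm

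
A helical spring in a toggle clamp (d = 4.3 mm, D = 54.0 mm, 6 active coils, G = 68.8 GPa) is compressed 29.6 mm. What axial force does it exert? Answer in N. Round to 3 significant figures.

92.1 N

k = Gd⁴/(8D³N_a) = (68.8×10³)(4.3⁴)/(8·54.0³·6) = 3.112 N/mm
F = k·δ = 3.112 × 29.6 = 92.115 N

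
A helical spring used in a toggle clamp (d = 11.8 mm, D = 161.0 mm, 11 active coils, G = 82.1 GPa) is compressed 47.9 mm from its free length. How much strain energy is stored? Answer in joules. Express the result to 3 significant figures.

k = Gd⁴/(8D³N_a) = (82.1×10³)(11.8⁴)/(8·161.0³·11) = 4.3342 N/mm
U = ½kδ² = 0.5 × 4.3342 × 47.9² = 4972.2 N·mm = 4.9722 J

4.97 J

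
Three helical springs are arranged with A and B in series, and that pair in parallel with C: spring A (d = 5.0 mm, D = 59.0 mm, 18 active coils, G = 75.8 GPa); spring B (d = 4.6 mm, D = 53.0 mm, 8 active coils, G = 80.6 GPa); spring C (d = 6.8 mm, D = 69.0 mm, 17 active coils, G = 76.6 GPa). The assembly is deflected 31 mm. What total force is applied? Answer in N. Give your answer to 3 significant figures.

149 N

k_A = Gd⁴/(8D³N_a) = (75.8×10³)(5.0⁴)/(8·59.0³·18) = 1.6019 N/mm
k_B = Gd⁴/(8D³N_a) = (80.6×10³)(4.6⁴)/(8·53.0³·8) = 3.7876 N/mm
k_C = Gd⁴/(8D³N_a) = (76.6×10³)(6.8⁴)/(8·69.0³·17) = 3.6659 N/mm
Springs A,B series: k_AB = 1/(1/1.6019+1/3.7876) = 1.1258 N/mm; parallel with C: k_eq = 1.1258+3.6659 = 4.7916 N/mm
F = k_eq·δ = 4.7916·31 = 148.54 N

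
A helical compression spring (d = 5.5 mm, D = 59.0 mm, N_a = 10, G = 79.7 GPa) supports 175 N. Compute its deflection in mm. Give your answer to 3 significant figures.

39.4 mm

k = Gd⁴/(8D³N_a) = (79.7×10³)(5.5⁴)/(8·59.0³·10) = 4.4388 N/mm
δ = F/k = 175 / 4.4388 = 39.425 mm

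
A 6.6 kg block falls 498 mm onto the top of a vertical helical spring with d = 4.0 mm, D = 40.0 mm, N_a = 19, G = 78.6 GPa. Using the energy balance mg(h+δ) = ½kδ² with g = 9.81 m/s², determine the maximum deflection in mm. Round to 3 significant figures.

k = Gd⁴/(8D³N_a) = (78.6×10³)(4.0⁴)/(8·40.0³·19) = 2.0684 N/mm
W = mg = 6.6 × 9.81 = 64.746 N
½kδ² − Wδ − Wh = 0 → δ = (W + √(W² + 2kWh))/k
δ = (64.746 + √(4192 + 133386))/2.0684 = (64.746 + 370.92)/2.0684 = 210.63 mm

211 mm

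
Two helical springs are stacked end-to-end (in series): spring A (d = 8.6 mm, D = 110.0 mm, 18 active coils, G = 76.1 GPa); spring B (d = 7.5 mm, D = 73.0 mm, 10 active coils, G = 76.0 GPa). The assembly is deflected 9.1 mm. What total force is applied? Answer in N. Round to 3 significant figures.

15.4 N

k_A = Gd⁴/(8D³N_a) = (76.1×10³)(8.6⁴)/(8·110.0³·18) = 2.1719 N/mm
k_B = Gd⁴/(8D³N_a) = (76.0×10³)(7.5⁴)/(8·73.0³·10) = 7.7268 N/mm
Series: 1/k_eq = 1/2.1719 + 1/7.7268 = 0.58985; k_eq = 1.6954 N/mm
F = k_eq·δ = 1.6954·9.1 = 15.428 N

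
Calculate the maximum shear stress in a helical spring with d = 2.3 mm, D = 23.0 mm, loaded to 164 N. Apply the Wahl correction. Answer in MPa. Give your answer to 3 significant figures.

904 MPa

Spring index C = D/d = 23.0/2.3 = 10.0000
K_W = (4C−1)/(4C−4) + 0.615/C = 39.000/36.000 + 0.0615 = 1.1448
τ₀ = 8FD/(πd³) = 8·164·23.0/(π·2.3³) = 30176/38.224 = 789.46 MPa
τ_max = K·τ₀ = 1.1448 × 789.46 = 903.8 MPa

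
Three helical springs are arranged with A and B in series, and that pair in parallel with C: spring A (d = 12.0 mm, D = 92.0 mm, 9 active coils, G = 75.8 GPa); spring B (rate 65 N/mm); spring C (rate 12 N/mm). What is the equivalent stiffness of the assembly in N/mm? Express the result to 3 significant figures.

31.6 N/mm

k_A = Gd⁴/(8D³N_a) = (75.8×10³)(12.0⁴)/(8·92.0³·9) = 28.035 N/mm
Springs A,B series: k_AB = 1/(1/28.035+1/65) = 19.587 N/mm; parallel with C: k_eq = 19.587+12 = 31.587 N/mm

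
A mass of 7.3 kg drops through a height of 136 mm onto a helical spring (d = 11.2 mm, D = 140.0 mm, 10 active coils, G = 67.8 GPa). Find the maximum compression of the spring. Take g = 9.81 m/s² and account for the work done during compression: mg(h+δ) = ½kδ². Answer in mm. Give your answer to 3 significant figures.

79.7 mm

k = Gd⁴/(8D³N_a) = (67.8×10³)(11.2⁴)/(8·140.0³·10) = 4.8599 N/mm
W = mg = 7.3 × 9.81 = 71.613 N
½kδ² − Wδ − Wh = 0 → δ = (W + √(W² + 2kWh))/k
δ = (71.613 + √(5128.4 + 94664.8))/4.8599 = (71.613 + 315.9)/4.8599 = 79.737 mm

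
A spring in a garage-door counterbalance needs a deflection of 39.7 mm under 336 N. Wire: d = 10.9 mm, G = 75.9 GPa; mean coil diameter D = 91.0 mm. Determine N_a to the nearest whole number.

Required rate k = F/δ = 336/39.7 = 8.4635 N/mm
N_a = Gd⁴/(8D³k) = (75.9×10³ × 10.9⁴)/(8 × 91.0³ × 8.4635)
    = 1.07139e+09 / 5.10226e+07 = 21 → 21 coils

21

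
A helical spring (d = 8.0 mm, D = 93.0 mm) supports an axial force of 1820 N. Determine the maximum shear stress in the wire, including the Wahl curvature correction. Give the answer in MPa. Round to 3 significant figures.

Spring index C = D/d = 93.0/8.0 = 11.6250
K_W = (4C−1)/(4C−4) + 0.615/C = 45.500/42.500 + 0.0529 = 1.1235
τ₀ = 8FD/(πd³) = 8·1820·93.0/(π·8.0³) = 1.35408e+06/1608.5 = 841.83 MPa
τ_max = K·τ₀ = 1.1235 × 841.83 = 945.79 MPa

946 MPa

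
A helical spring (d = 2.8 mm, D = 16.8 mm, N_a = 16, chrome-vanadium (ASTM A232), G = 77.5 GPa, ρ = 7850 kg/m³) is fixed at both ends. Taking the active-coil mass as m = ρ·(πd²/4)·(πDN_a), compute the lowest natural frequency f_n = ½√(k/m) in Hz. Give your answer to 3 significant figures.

k = Gd⁴/(8D³N_a) = (77.5×10³)(2.8⁴)/(8·16.8³·16) = 7.8487 N/mm = 7848.7 N/m
Wire length L = πDN_a = π·16.8·16 = 844.46 mm
m = ρ·(πd²/4)·L = 7850 × 6.1575×10⁻⁶ m² × 0.84446 m = 0.040818 kg
f_n = ½√(k/m) = 0.5·√(7848.7/0.040818) = 0.5·√(1.9228e+05) = 219.25 Hz

219 Hz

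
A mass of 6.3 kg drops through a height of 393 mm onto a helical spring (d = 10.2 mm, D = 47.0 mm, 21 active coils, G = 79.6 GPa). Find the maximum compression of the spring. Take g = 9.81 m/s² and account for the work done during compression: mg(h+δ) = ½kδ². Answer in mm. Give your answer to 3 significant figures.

32.6 mm

k = Gd⁴/(8D³N_a) = (79.6×10³)(10.2⁴)/(8·47.0³·21) = 49.398 N/mm
W = mg = 6.3 × 9.81 = 61.803 N
½kδ² − Wδ − Wh = 0 → δ = (W + √(W² + 2kWh))/k
δ = (61.803 + √(3819.6 + 2.39962e+06))/49.398 = (61.803 + 1550.3)/49.398 = 32.635 mm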